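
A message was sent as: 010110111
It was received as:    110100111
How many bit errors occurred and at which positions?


XOR: 100010000

2 error(s) at position(s): 0, 4


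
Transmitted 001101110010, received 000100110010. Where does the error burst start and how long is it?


XOR: 001001000000

Burst at position 2, length 4


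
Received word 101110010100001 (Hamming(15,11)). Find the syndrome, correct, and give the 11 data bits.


Syndrome = 14: error at position 14

Data: 11000100011 (corrected bit 14)


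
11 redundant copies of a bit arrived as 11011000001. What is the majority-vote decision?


Ones: 5 out of 11
Threshold: 6

0 (5/11 voted 1)


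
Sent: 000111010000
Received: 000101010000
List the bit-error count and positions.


XOR: 000010000000

1 error(s) at position(s): 4


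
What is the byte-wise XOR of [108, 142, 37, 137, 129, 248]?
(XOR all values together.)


XOR chain: 108 ^ 142 ^ 37 ^ 137 ^ 129 ^ 248 = 55

55


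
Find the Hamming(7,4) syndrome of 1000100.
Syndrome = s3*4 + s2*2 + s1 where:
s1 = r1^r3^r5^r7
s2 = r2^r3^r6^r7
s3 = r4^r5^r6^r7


s1=0, s2=0, s3=1

Syndrome = 4 (error at position 4)


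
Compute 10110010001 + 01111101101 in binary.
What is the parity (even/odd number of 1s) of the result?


10110010001 = 1425
01111101101 = 1005
Sum = 2430 = 100101111110
1s count = 8

even parity (8 ones in 100101111110)


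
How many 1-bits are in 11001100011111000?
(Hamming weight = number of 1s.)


Counting 1s in 11001100011111000

9


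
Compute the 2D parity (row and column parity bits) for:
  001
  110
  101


Row parities: 100
Column parities: 010

Row P: 100, Col P: 010, Corner: 1


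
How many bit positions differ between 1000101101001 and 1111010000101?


XOR: 0111111101100
Count of 1s: 9

9


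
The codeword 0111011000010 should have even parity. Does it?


Number of 1s: 6

Yes, parity is correct (6 ones)


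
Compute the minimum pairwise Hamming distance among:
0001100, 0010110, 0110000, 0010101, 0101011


Comparing all pairs, minimum distance: 2
Can detect 1 errors, correct 0 errors

2


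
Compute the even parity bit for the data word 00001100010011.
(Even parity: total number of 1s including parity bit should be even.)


Number of 1s in data: 5
Parity bit: 1

1


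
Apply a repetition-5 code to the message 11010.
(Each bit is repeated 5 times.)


Each bit -> 5 copies

1111111111000001111100000


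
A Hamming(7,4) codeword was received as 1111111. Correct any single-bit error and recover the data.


Syndrome = 0: no error detected

Data: 1111 (no errors)


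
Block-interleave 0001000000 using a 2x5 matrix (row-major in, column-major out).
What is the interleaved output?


Matrix:
  00010
  00000
Read columns: 0000001000

0000001000


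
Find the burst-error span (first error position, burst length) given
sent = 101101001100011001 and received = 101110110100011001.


XOR: 000011111000000000

Burst at position 4, length 5


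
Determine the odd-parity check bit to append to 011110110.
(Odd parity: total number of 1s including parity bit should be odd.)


Number of 1s in data: 6
Parity bit: 1

1


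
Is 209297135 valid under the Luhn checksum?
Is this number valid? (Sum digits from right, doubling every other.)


Luhn sum = 41
41 mod 10 = 1

Invalid (Luhn sum mod 10 = 1)


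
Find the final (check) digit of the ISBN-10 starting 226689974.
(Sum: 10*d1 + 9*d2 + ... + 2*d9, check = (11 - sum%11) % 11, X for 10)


Weighted sum: 286
286 mod 11 = 0

Check digit: 0


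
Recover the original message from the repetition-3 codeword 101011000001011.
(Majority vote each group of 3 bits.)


Groups: 101, 011, 000, 001, 011
Majority votes: 11001

11001


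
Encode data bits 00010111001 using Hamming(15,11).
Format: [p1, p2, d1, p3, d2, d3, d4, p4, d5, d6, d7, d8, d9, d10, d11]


Parity bits: p1=1, p2=0, p3=1, p4=0

100100100111001


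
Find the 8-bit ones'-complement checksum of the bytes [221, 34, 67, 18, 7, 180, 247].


Sum = 774 mod 256 = 6
Complement = 249

249


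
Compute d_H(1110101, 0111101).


XOR: 1001000
Count of 1s: 2

2


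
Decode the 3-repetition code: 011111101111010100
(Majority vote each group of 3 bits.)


Groups: 011, 111, 101, 111, 010, 100
Majority votes: 111100

111100


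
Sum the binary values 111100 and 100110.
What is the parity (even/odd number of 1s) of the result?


111100 = 60
100110 = 38
Sum = 98 = 1100010
1s count = 3

odd parity (3 ones in 1100010)


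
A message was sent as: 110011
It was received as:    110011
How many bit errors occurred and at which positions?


XOR: 000000

0 errors (received matches sent)


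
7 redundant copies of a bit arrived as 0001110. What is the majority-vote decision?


Ones: 3 out of 7
Threshold: 4

0 (3/7 voted 1)


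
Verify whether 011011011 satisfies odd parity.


Number of 1s: 6

No, parity error (6 ones)


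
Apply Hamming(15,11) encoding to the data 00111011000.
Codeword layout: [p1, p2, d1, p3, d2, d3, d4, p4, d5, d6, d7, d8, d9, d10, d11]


Parity bits: p1=1, p2=1, p3=1, p4=1

110101111011000


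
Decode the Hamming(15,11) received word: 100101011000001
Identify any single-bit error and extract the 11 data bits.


Syndrome = 13: error at position 13

Data: 00101000101 (corrected bit 13)


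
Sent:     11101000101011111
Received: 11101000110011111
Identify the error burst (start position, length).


XOR: 00000000011000000

Burst at position 9, length 2


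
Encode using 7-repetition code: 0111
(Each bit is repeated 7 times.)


Each bit -> 7 copies

0000000111111111111111111111


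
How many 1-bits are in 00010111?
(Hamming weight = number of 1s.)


Counting 1s in 00010111

4


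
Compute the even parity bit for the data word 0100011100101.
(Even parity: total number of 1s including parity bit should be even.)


Number of 1s in data: 6
Parity bit: 0

0


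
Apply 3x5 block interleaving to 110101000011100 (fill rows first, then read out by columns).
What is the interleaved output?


Matrix:
  11010
  10000
  11100
Read columns: 111101001100000

111101001100000


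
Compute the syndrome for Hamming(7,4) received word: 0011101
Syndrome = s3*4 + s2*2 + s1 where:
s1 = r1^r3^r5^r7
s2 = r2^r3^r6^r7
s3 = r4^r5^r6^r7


s1=1, s2=0, s3=1

Syndrome = 5 (error at position 5)


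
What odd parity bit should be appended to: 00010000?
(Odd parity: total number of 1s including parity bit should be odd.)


Number of 1s in data: 1
Parity bit: 0

0


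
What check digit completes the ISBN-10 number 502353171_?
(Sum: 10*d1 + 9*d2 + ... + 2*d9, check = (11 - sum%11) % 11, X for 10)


Weighted sum: 159
159 mod 11 = 5

Check digit: 6


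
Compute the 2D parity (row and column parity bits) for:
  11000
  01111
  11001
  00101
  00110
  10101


Row parities: 001001
Column parities: 11000

Row P: 001001, Col P: 11000, Corner: 0


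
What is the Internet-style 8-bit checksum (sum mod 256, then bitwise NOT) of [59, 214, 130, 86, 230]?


Sum = 719 mod 256 = 207
Complement = 48

48


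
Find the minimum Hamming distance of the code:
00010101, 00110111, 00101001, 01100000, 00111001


Comparing all pairs, minimum distance: 1
Can detect 0 errors, correct 0 errors

1


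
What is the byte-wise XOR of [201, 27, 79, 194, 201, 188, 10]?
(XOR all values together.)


XOR chain: 201 ^ 27 ^ 79 ^ 194 ^ 201 ^ 188 ^ 10 = 32

32


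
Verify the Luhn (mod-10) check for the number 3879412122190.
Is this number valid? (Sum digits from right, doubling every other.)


Luhn sum = 52
52 mod 10 = 2

Invalid (Luhn sum mod 10 = 2)


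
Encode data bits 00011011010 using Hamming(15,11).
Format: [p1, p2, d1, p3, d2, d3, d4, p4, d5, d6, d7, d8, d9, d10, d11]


Parity bits: p1=1, p2=1, p3=1, p4=0

110100101011010


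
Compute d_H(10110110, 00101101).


XOR: 10011011
Count of 1s: 5

5


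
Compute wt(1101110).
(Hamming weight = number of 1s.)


Counting 1s in 1101110

5


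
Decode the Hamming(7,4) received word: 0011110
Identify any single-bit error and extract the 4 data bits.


Syndrome = 4: error at position 4

Data: 1110 (corrected bit 4)


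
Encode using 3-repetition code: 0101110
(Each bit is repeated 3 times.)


Each bit -> 3 copies

000111000111111111000


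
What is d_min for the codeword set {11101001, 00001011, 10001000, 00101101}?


Comparing all pairs, minimum distance: 3
Can detect 2 errors, correct 1 errors

3


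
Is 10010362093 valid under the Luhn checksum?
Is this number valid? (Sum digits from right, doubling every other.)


Luhn sum = 31
31 mod 10 = 1

Invalid (Luhn sum mod 10 = 1)


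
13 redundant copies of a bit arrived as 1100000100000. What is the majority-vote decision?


Ones: 3 out of 13
Threshold: 7

0 (3/13 voted 1)


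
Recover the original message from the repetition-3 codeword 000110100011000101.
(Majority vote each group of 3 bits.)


Groups: 000, 110, 100, 011, 000, 101
Majority votes: 010101

010101


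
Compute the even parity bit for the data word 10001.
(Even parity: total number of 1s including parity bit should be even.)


Number of 1s in data: 2
Parity bit: 0

0


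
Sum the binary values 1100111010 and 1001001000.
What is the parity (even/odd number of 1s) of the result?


1100111010 = 826
1001001000 = 584
Sum = 1410 = 10110000010
1s count = 4

even parity (4 ones in 10110000010)


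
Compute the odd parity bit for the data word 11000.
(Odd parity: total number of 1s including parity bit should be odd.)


Number of 1s in data: 2
Parity bit: 1

1


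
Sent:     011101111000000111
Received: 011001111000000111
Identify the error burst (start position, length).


XOR: 000100000000000000

Burst at position 3, length 1


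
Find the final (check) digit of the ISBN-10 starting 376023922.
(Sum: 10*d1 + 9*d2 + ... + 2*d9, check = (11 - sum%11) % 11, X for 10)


Weighted sum: 214
214 mod 11 = 5

Check digit: 6


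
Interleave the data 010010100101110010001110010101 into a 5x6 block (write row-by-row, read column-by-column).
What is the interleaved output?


Matrix:
  010010
  100101
  110010
  001110
  010101
Read columns: 011001010100010010111011001001

011001010100010010111011001001


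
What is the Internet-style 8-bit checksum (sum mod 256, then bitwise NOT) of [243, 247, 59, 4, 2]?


Sum = 555 mod 256 = 43
Complement = 212

212


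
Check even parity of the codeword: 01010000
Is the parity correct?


Number of 1s: 2

Yes, parity is correct (2 ones)


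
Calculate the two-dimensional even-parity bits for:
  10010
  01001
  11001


Row parities: 001
Column parities: 00010

Row P: 001, Col P: 00010, Corner: 1


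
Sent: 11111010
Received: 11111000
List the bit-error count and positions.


XOR: 00000010

1 error(s) at position(s): 6


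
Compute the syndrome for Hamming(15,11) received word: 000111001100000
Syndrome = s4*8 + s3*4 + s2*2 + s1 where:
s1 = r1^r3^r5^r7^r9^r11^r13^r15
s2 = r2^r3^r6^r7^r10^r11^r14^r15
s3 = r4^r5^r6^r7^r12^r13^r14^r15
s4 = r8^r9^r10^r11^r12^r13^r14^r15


s1=0, s2=0, s3=1, s4=0

Syndrome = 4 (error at position 4)


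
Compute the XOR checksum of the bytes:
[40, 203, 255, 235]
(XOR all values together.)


XOR chain: 40 ^ 203 ^ 255 ^ 235 = 247

247


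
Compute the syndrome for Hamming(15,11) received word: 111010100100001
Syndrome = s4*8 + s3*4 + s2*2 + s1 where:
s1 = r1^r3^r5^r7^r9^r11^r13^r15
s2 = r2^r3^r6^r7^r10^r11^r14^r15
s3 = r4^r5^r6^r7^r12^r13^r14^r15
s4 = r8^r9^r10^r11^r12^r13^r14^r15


s1=1, s2=1, s3=1, s4=0

Syndrome = 7 (error at position 7)


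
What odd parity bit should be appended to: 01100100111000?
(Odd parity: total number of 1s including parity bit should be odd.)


Number of 1s in data: 6
Parity bit: 1

1


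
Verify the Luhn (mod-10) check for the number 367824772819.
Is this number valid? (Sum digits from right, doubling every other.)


Luhn sum = 68
68 mod 10 = 8

Invalid (Luhn sum mod 10 = 8)


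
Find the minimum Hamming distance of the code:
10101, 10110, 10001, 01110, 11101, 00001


Comparing all pairs, minimum distance: 1
Can detect 0 errors, correct 0 errors

1


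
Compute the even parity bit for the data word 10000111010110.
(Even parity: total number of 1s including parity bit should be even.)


Number of 1s in data: 7
Parity bit: 1

1


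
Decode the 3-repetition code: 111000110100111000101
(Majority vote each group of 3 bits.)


Groups: 111, 000, 110, 100, 111, 000, 101
Majority votes: 1010101

1010101


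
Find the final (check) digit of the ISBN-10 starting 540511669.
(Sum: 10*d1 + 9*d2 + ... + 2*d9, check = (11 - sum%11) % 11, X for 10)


Weighted sum: 192
192 mod 11 = 5

Check digit: 6


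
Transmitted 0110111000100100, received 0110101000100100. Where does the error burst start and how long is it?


XOR: 0000010000000000

Burst at position 5, length 1


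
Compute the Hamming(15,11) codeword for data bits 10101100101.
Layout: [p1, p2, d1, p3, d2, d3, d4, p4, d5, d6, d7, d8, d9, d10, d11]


Parity bits: p1=0, p2=0, p3=1, p4=0

001101001100101


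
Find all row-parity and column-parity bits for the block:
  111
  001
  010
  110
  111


Row parities: 11101
Column parities: 101

Row P: 11101, Col P: 101, Corner: 0


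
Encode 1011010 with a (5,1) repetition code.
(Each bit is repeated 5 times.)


Each bit -> 5 copies

11111000001111111111000001111100000


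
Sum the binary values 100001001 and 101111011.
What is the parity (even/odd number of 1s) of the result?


100001001 = 265
101111011 = 379
Sum = 644 = 1010000100
1s count = 3

odd parity (3 ones in 1010000100)


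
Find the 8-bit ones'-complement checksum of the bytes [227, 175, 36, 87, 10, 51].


Sum = 586 mod 256 = 74
Complement = 181

181


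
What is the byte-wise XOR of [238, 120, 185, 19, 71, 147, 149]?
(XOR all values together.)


XOR chain: 238 ^ 120 ^ 185 ^ 19 ^ 71 ^ 147 ^ 149 = 125

125


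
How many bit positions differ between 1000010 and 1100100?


XOR: 0100110
Count of 1s: 3

3


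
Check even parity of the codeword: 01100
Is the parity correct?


Number of 1s: 2

Yes, parity is correct (2 ones)


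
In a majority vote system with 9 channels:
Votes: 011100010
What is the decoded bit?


Ones: 4 out of 9
Threshold: 5

0 (4/9 voted 1)


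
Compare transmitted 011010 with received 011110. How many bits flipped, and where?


XOR: 000100

1 error(s) at position(s): 3


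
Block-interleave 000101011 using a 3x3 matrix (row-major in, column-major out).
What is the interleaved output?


Matrix:
  000
  101
  011
Read columns: 010001011

010001011


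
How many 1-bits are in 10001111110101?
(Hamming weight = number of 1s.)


Counting 1s in 10001111110101

9


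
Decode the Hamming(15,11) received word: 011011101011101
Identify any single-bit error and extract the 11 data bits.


Syndrome = 9: error at position 9

Data: 11110011101 (corrected bit 9)


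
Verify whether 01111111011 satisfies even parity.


Number of 1s: 9

No, parity error (9 ones)


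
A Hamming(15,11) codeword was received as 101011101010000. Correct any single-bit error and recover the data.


Syndrome = 4: error at position 4

Data: 11111010000 (corrected bit 4)


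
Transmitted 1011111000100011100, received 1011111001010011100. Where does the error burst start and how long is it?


XOR: 0000000001110000000

Burst at position 9, length 3


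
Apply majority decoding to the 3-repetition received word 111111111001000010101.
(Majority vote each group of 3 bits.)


Groups: 111, 111, 111, 001, 000, 010, 101
Majority votes: 1110001

1110001


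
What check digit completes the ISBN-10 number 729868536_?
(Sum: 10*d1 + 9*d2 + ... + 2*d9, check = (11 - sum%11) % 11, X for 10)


Weighted sum: 333
333 mod 11 = 3

Check digit: 8


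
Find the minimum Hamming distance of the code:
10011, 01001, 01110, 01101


Comparing all pairs, minimum distance: 1
Can detect 0 errors, correct 0 errors

1


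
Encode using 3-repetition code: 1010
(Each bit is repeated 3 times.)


Each bit -> 3 copies

111000111000


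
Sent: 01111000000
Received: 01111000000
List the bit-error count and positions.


XOR: 00000000000

0 errors (received matches sent)


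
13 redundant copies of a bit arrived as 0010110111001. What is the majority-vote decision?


Ones: 7 out of 13
Threshold: 7

1 (7/13 voted 1)


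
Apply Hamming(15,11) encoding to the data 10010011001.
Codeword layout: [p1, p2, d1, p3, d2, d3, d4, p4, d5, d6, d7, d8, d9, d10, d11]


Parity bits: p1=0, p2=0, p3=1, p4=1

001100110011001


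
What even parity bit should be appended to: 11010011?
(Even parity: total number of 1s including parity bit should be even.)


Number of 1s in data: 5
Parity bit: 1

1


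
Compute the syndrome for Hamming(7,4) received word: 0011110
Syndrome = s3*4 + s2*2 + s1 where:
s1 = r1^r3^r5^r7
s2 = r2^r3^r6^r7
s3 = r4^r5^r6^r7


s1=0, s2=0, s3=1

Syndrome = 4 (error at position 4)


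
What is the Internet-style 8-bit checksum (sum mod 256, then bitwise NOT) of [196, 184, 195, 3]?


Sum = 578 mod 256 = 66
Complement = 189

189


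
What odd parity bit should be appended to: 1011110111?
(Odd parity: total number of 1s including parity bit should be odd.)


Number of 1s in data: 8
Parity bit: 1

1


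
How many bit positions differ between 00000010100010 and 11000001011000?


XOR: 11000011111010
Count of 1s: 8

8


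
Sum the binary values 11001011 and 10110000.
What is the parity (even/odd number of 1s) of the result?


11001011 = 203
10110000 = 176
Sum = 379 = 101111011
1s count = 7

odd parity (7 ones in 101111011)


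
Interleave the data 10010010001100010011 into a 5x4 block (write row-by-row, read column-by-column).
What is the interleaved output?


Matrix:
  1001
  0010
  0011
  0001
  0011
Read columns: 10000000000110110111

10000000000110110111


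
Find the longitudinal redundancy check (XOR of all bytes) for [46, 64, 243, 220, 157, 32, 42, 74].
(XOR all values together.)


XOR chain: 46 ^ 64 ^ 243 ^ 220 ^ 157 ^ 32 ^ 42 ^ 74 = 156

156


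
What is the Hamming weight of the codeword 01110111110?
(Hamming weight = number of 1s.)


Counting 1s in 01110111110

8


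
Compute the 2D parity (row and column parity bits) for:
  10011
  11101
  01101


Row parities: 101
Column parities: 00011

Row P: 101, Col P: 00011, Corner: 0


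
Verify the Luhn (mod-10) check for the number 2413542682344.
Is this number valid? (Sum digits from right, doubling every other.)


Luhn sum = 62
62 mod 10 = 2

Invalid (Luhn sum mod 10 = 2)


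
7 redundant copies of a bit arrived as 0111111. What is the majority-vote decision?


Ones: 6 out of 7
Threshold: 4

1 (6/7 voted 1)


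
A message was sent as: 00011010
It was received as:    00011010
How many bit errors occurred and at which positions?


XOR: 00000000

0 errors (received matches sent)


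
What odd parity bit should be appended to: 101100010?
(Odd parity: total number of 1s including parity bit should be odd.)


Number of 1s in data: 4
Parity bit: 1

1


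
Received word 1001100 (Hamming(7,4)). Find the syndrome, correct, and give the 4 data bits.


Syndrome = 0: no error detected

Data: 0100 (no errors)


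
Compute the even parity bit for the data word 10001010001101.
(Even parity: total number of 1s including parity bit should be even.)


Number of 1s in data: 6
Parity bit: 0

0


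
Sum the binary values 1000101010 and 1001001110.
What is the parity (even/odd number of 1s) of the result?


1000101010 = 554
1001001110 = 590
Sum = 1144 = 10001111000
1s count = 5

odd parity (5 ones in 10001111000)


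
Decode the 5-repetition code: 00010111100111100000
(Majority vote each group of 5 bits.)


Groups: 00010, 11110, 01111, 00000
Majority votes: 0110

0110


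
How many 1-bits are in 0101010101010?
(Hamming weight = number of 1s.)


Counting 1s in 0101010101010

6


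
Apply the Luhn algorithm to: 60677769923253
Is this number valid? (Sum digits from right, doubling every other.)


Luhn sum = 60
60 mod 10 = 0

Valid (Luhn sum mod 10 = 0)


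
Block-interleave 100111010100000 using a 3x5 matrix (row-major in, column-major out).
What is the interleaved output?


Matrix:
  10011
  10101
  00000
Read columns: 110000010100110

110000010100110


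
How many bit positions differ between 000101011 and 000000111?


XOR: 000101100
Count of 1s: 3

3


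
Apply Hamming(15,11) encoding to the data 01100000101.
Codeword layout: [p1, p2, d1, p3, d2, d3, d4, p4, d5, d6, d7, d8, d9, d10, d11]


Parity bits: p1=1, p2=0, p3=0, p4=0

100011000000101


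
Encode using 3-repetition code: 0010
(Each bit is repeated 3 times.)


Each bit -> 3 copies

000000111000


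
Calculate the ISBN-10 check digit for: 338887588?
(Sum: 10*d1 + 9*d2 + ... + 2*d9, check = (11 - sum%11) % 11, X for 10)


Weighted sum: 320
320 mod 11 = 1

Check digit: X


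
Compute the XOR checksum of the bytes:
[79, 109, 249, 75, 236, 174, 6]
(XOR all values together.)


XOR chain: 79 ^ 109 ^ 249 ^ 75 ^ 236 ^ 174 ^ 6 = 212

212


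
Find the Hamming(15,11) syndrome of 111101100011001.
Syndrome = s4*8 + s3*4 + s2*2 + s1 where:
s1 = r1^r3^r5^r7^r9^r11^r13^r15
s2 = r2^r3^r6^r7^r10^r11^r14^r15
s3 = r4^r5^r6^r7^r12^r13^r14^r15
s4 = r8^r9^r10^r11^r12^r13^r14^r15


s1=1, s2=0, s3=1, s4=1

Syndrome = 13 (error at position 13)


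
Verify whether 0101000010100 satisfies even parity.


Number of 1s: 4

Yes, parity is correct (4 ones)


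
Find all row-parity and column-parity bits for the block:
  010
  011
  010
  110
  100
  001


Row parities: 101011
Column parities: 000

Row P: 101011, Col P: 000, Corner: 0


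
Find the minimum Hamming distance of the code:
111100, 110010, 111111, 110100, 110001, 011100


Comparing all pairs, minimum distance: 1
Can detect 0 errors, correct 0 errors

1


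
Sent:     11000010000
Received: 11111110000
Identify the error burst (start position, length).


XOR: 00111100000

Burst at position 2, length 4


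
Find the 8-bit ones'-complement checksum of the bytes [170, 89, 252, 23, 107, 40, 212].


Sum = 893 mod 256 = 125
Complement = 130

130


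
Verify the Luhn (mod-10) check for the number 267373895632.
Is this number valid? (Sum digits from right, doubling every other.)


Luhn sum = 57
57 mod 10 = 7

Invalid (Luhn sum mod 10 = 7)


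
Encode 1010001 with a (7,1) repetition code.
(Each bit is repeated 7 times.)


Each bit -> 7 copies

1111111000000011111110000000000000000000001111111


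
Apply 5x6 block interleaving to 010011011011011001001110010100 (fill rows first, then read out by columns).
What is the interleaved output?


Matrix:
  010011
  011011
  011001
  001110
  010100
Read columns: 000001110101110000111101011100

000001110101110000111101011100


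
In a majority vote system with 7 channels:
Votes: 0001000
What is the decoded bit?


Ones: 1 out of 7
Threshold: 4

0 (1/7 voted 1)


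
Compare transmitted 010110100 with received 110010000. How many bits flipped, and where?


XOR: 100100100

3 error(s) at position(s): 0, 3, 6


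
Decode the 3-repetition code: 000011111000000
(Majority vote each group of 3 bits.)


Groups: 000, 011, 111, 000, 000
Majority votes: 01100

01100


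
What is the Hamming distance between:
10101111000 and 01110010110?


XOR: 11011101110
Count of 1s: 8

8


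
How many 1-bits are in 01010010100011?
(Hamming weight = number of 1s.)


Counting 1s in 01010010100011

6


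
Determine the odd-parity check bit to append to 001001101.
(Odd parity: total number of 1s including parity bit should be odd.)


Number of 1s in data: 4
Parity bit: 1

1


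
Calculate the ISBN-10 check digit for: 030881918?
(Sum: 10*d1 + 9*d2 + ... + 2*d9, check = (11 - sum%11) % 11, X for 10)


Weighted sum: 191
191 mod 11 = 4

Check digit: 7


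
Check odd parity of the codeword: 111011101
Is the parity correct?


Number of 1s: 7

Yes, parity is correct (7 ones)


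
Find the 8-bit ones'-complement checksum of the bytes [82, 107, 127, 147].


Sum = 463 mod 256 = 207
Complement = 48

48


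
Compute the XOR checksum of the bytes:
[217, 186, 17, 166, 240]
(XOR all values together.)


XOR chain: 217 ^ 186 ^ 17 ^ 166 ^ 240 = 36

36


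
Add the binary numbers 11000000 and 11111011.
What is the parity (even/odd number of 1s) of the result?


11000000 = 192
11111011 = 251
Sum = 443 = 110111011
1s count = 7

odd parity (7 ones in 110111011)


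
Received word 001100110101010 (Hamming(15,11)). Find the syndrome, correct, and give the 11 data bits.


Syndrome = 0: no error detected

Data: 10010101010 (no errors)


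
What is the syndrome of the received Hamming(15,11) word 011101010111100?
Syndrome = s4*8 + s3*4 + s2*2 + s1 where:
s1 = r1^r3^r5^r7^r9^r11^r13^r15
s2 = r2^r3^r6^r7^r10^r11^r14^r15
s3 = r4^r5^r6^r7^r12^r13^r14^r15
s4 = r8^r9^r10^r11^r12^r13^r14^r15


s1=1, s2=1, s3=0, s4=1

Syndrome = 11 (error at position 11)


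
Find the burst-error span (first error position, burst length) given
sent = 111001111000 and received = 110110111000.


XOR: 001111000000

Burst at position 2, length 4


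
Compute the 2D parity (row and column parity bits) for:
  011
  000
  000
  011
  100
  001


Row parities: 000011
Column parities: 101

Row P: 000011, Col P: 101, Corner: 0


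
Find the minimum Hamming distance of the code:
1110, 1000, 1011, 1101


Comparing all pairs, minimum distance: 2
Can detect 1 errors, correct 0 errors

2


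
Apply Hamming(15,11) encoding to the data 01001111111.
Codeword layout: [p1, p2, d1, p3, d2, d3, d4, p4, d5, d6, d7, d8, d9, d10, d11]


Parity bits: p1=1, p2=0, p3=1, p4=1

100110011111111


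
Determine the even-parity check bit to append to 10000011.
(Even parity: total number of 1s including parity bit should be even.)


Number of 1s in data: 3
Parity bit: 1

1


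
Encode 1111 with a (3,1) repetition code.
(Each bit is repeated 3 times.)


Each bit -> 3 copies

111111111111


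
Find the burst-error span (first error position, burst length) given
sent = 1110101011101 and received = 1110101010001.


XOR: 0000000001100

Burst at position 9, length 2


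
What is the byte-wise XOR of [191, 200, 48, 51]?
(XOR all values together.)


XOR chain: 191 ^ 200 ^ 48 ^ 51 = 116

116


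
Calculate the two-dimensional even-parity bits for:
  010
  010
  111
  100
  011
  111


Row parities: 111101
Column parities: 111

Row P: 111101, Col P: 111, Corner: 1


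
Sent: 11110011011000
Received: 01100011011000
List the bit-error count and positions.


XOR: 10010000000000

2 error(s) at position(s): 0, 3


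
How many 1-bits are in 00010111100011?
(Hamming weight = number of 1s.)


Counting 1s in 00010111100011

7


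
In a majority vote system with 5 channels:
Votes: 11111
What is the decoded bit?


Ones: 5 out of 5
Threshold: 3

1 (5/5 voted 1)


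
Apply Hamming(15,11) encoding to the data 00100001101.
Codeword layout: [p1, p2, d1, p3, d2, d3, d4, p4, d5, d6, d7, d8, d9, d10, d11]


Parity bits: p1=0, p2=0, p3=0, p4=1

000001010001101


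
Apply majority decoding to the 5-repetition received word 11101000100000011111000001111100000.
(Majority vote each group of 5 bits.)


Groups: 11101, 00010, 00000, 11111, 00000, 11111, 00000
Majority votes: 1001010

1001010


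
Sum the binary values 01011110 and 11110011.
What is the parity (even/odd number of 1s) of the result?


01011110 = 94
11110011 = 243
Sum = 337 = 101010001
1s count = 4

even parity (4 ones in 101010001)


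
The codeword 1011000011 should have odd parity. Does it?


Number of 1s: 5

Yes, parity is correct (5 ones)


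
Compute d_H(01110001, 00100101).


XOR: 01010100
Count of 1s: 3

3


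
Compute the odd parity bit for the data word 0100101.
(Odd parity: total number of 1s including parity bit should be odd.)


Number of 1s in data: 3
Parity bit: 0

0


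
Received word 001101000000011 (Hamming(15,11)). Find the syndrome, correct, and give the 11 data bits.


Syndrome = 0: no error detected

Data: 10100000011 (no errors)


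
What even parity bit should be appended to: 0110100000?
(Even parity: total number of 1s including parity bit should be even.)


Number of 1s in data: 3
Parity bit: 1

1


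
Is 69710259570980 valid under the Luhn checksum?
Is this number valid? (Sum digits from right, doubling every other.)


Luhn sum = 54
54 mod 10 = 4

Invalid (Luhn sum mod 10 = 4)


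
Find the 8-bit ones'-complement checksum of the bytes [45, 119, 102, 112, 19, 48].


Sum = 445 mod 256 = 189
Complement = 66

66


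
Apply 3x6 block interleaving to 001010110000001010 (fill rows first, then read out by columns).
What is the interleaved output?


Matrix:
  001010
  110000
  001010
Read columns: 010010101000101000

010010101000101000


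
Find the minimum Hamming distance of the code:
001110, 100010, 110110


Comparing all pairs, minimum distance: 2
Can detect 1 errors, correct 0 errors

2


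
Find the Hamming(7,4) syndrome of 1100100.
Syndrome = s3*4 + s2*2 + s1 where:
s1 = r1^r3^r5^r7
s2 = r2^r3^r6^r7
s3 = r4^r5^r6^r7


s1=0, s2=1, s3=1

Syndrome = 6 (error at position 6)


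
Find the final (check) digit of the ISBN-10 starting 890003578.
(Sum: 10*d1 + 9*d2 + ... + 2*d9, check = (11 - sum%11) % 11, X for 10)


Weighted sum: 233
233 mod 11 = 2

Check digit: 9


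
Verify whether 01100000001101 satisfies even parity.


Number of 1s: 5

No, parity error (5 ones)


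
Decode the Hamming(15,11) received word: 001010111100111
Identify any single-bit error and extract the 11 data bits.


Syndrome = 6: error at position 6

Data: 11111100111 (corrected bit 6)


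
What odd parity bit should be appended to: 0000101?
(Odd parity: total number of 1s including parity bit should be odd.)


Number of 1s in data: 2
Parity bit: 1

1


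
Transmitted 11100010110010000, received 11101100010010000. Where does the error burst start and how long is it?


XOR: 00001110100000000

Burst at position 4, length 5


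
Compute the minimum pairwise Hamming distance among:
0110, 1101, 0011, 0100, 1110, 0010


Comparing all pairs, minimum distance: 1
Can detect 0 errors, correct 0 errors

1


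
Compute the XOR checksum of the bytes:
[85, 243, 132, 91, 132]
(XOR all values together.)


XOR chain: 85 ^ 243 ^ 132 ^ 91 ^ 132 = 253

253


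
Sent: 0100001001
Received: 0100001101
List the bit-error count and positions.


XOR: 0000000100

1 error(s) at position(s): 7


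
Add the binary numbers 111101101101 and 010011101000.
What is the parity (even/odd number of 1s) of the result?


111101101101 = 3949
010011101000 = 1256
Sum = 5205 = 1010001010101
1s count = 6

even parity (6 ones in 1010001010101)


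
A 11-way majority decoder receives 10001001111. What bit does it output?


Ones: 6 out of 11
Threshold: 6

1 (6/11 voted 1)


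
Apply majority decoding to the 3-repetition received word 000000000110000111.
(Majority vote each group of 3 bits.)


Groups: 000, 000, 000, 110, 000, 111
Majority votes: 000101

000101


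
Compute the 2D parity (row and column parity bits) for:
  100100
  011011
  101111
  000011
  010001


Row parities: 00100
Column parities: 000010

Row P: 00100, Col P: 000010, Corner: 1


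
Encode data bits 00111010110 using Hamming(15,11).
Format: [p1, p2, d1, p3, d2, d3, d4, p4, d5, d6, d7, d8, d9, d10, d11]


Parity bits: p1=0, p2=0, p3=0, p4=0

000001101010110


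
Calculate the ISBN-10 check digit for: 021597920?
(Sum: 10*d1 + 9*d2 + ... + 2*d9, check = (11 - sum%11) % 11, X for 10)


Weighted sum: 192
192 mod 11 = 5

Check digit: 6


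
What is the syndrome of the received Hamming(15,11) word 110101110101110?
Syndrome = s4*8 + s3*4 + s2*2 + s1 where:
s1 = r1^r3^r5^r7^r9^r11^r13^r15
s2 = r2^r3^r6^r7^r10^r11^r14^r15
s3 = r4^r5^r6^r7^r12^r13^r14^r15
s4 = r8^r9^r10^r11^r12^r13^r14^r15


s1=1, s2=1, s3=0, s4=1

Syndrome = 11 (error at position 11)


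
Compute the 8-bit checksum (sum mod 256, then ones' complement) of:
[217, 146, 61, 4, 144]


Sum = 572 mod 256 = 60
Complement = 195

195


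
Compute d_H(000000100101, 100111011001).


XOR: 100111111100
Count of 1s: 8

8


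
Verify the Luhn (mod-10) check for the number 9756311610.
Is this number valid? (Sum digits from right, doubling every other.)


Luhn sum = 40
40 mod 10 = 0

Valid (Luhn sum mod 10 = 0)


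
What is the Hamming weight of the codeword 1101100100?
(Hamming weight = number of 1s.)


Counting 1s in 1101100100

5


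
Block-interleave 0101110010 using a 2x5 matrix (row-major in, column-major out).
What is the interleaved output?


Matrix:
  01011
  10010
Read columns: 0110001110

0110001110


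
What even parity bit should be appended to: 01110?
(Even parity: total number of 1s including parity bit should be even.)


Number of 1s in data: 3
Parity bit: 1

1


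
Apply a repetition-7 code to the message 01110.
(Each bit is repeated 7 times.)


Each bit -> 7 copies

00000001111111111111111111110000000


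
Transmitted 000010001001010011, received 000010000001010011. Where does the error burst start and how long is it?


XOR: 000000001000000000

Burst at position 8, length 1


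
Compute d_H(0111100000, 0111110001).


XOR: 0000010001
Count of 1s: 2

2


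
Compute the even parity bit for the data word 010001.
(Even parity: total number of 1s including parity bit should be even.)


Number of 1s in data: 2
Parity bit: 0

0


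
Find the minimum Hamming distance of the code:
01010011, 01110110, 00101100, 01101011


Comparing all pairs, minimum distance: 3
Can detect 2 errors, correct 1 errors

3


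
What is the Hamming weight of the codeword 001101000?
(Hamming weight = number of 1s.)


Counting 1s in 001101000

3


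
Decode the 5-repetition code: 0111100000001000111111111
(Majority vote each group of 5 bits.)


Groups: 01111, 00000, 00100, 01111, 11111
Majority votes: 10011

10011


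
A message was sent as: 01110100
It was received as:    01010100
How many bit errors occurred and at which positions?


XOR: 00100000

1 error(s) at position(s): 2


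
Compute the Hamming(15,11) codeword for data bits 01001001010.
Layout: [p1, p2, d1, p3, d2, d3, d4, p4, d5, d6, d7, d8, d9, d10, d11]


Parity bits: p1=0, p2=1, p3=1, p4=1

010110011001010


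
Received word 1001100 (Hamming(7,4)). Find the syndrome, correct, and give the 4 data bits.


Syndrome = 0: no error detected

Data: 0100 (no errors)


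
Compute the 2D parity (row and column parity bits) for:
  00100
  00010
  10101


Row parities: 111
Column parities: 10011

Row P: 111, Col P: 10011, Corner: 1


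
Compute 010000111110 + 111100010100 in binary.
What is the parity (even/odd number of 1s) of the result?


010000111110 = 1086
111100010100 = 3860
Sum = 4946 = 1001101010010
1s count = 6

even parity (6 ones in 1001101010010)


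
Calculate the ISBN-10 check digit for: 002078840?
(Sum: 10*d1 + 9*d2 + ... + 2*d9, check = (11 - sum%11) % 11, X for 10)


Weighted sum: 142
142 mod 11 = 10

Check digit: 1


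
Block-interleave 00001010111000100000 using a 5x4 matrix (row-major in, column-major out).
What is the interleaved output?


Matrix:
  0000
  1010
  1110
  0010
  0000
Read columns: 01100001000111000000

01100001000111000000


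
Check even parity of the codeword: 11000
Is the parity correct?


Number of 1s: 2

Yes, parity is correct (2 ones)


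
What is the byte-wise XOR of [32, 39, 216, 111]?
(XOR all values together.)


XOR chain: 32 ^ 39 ^ 216 ^ 111 = 176

176


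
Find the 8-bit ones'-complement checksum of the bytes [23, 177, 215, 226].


Sum = 641 mod 256 = 129
Complement = 126

126


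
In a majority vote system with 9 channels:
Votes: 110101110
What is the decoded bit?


Ones: 6 out of 9
Threshold: 5

1 (6/9 voted 1)


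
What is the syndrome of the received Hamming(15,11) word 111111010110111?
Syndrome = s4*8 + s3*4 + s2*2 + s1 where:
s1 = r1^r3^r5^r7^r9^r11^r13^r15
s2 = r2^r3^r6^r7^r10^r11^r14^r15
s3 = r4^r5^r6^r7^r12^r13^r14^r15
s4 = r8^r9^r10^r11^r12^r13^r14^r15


s1=0, s2=1, s3=0, s4=0

Syndrome = 2 (error at position 2)


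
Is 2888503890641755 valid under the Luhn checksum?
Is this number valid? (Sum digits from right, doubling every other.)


Luhn sum = 73
73 mod 10 = 3

Invalid (Luhn sum mod 10 = 3)


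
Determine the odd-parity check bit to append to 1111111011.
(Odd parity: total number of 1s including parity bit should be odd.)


Number of 1s in data: 9
Parity bit: 0

0


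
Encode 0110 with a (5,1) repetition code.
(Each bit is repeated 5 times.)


Each bit -> 5 copies

00000111111111100000


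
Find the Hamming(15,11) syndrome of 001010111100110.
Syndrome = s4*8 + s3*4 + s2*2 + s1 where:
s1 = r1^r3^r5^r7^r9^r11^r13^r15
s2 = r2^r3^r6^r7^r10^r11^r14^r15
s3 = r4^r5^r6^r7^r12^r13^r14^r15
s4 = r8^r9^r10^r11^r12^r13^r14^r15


s1=1, s2=0, s3=0, s4=1

Syndrome = 9 (error at position 9)


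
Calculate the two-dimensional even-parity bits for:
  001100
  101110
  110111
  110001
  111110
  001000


Row parities: 001111
Column parities: 010010

Row P: 001111, Col P: 010010, Corner: 0


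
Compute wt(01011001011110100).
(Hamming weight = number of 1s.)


Counting 1s in 01011001011110100

9


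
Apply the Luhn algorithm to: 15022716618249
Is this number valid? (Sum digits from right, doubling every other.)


Luhn sum = 58
58 mod 10 = 8

Invalid (Luhn sum mod 10 = 8)


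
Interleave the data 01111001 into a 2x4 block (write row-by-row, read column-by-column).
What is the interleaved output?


Matrix:
  0111
  1001
Read columns: 01101011

01101011


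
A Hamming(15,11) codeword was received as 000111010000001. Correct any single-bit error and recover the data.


Syndrome = 0: no error detected

Data: 01100000001 (no errors)


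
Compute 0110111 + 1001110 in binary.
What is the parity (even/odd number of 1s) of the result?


0110111 = 55
1001110 = 78
Sum = 133 = 10000101
1s count = 3

odd parity (3 ones in 10000101)


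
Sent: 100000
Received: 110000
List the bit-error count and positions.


XOR: 010000

1 error(s) at position(s): 1


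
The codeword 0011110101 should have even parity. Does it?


Number of 1s: 6

Yes, parity is correct (6 ones)


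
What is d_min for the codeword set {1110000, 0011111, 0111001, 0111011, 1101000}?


Comparing all pairs, minimum distance: 1
Can detect 0 errors, correct 0 errors

1


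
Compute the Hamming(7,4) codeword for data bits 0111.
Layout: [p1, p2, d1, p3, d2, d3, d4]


Parity bits: p1=0, p2=0, p3=1

0001111


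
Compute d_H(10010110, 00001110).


XOR: 10011000
Count of 1s: 3

3


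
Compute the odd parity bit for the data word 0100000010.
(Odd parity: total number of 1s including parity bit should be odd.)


Number of 1s in data: 2
Parity bit: 1

1


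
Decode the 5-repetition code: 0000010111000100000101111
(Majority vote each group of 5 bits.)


Groups: 00000, 10111, 00010, 00001, 01111
Majority votes: 01001

01001


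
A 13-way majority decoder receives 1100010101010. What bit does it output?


Ones: 6 out of 13
Threshold: 7

0 (6/13 voted 1)
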